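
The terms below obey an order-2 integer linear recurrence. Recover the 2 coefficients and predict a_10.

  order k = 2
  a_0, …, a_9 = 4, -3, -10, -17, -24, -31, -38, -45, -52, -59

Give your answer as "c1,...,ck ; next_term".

2,-1 ; -66

  a_2 = 2·-3 + -1·4 = -10
  a_3 = 2·-10 + -1·-3 = -17
  a_4 = 2·-17 + -1·-10 = -24
  a_5 = 2·-24 + -1·-17 = -31
  a_6 = 2·-31 + -1·-24 = -38
  a_7 = 2·-38 + -1·-31 = -45
  a_8 = 2·-45 + -1·-38 = -52
  a_9 = 2·-52 + -1·-45 = -59
  a_10 = 2·-59 + -1·-52 = -66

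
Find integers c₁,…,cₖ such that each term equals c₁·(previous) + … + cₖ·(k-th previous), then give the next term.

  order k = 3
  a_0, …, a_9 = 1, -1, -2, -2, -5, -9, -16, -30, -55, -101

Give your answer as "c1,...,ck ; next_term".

  a_3 = 1·-2 + 1·-1 + 1·1 = -2
  a_4 = 1·-2 + 1·-2 + 1·-1 = -5
  a_5 = 1·-5 + 1·-2 + 1·-2 = -9
  a_6 = 1·-9 + 1·-5 + 1·-2 = -16
  a_7 = 1·-16 + 1·-9 + 1·-5 = -30
  a_8 = 1·-30 + 1·-16 + 1·-9 = -55
  a_9 = 1·-55 + 1·-30 + 1·-16 = -101
  a_10 = 1·-101 + 1·-55 + 1·-30 = -186

1,1,1 ; -186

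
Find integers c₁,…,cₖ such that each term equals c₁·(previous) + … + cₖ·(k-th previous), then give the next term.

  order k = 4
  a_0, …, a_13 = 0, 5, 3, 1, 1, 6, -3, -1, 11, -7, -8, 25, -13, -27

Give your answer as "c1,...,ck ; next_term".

  a_4 = -1·1 + -1·3 + 1·5 + 1·0 = 1
  a_5 = -1·1 + -1·1 + 1·3 + 1·5 = 6
  a_6 = -1·6 + -1·1 + 1·1 + 1·3 = -3
  a_7 = -1·-3 + -1·6 + 1·1 + 1·1 = -1
  a_8 = -1·-1 + -1·-3 + 1·6 + 1·1 = 11
  a_9 = -1·11 + -1·-1 + 1·-3 + 1·6 = -7
  a_10 = -1·-7 + -1·11 + 1·-1 + 1·-3 = -8
  a_11 = -1·-8 + -1·-7 + 1·11 + 1·-1 = 25
  a_12 = -1·25 + -1·-8 + 1·-7 + 1·11 = -13
  a_13 = -1·-13 + -1·25 + 1·-8 + 1·-7 = -27
  a_14 = -1·-27 + -1·-13 + 1·25 + 1·-8 = 57

-1,-1,1,1 ; 57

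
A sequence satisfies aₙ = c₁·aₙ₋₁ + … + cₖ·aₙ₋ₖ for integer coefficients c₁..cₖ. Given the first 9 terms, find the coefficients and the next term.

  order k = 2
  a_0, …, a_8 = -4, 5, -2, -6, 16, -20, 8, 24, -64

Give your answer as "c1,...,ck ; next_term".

  a_2 = -2·5 + -2·-4 = -2
  a_3 = -2·-2 + -2·5 = -6
  a_4 = -2·-6 + -2·-2 = 16
  a_5 = -2·16 + -2·-6 = -20
  a_6 = -2·-20 + -2·16 = 8
  a_7 = -2·8 + -2·-20 = 24
  a_8 = -2·24 + -2·8 = -64
  a_9 = -2·-64 + -2·24 = 80

-2,-2 ; 80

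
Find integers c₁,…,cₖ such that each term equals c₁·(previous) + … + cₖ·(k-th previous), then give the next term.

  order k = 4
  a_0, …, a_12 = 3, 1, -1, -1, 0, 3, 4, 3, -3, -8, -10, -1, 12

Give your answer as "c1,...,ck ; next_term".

1,0,-2,1 ; 24

  a_4 = 1·-1 + 0·-1 + -2·1 + 1·3 = 0
  a_5 = 1·0 + 0·-1 + -2·-1 + 1·1 = 3
  a_6 = 1·3 + 0·0 + -2·-1 + 1·-1 = 4
  a_7 = 1·4 + 0·3 + -2·0 + 1·-1 = 3
  a_8 = 1·3 + 0·4 + -2·3 + 1·0 = -3
  a_9 = 1·-3 + 0·3 + -2·4 + 1·3 = -8
  a_10 = 1·-8 + 0·-3 + -2·3 + 1·4 = -10
  a_11 = 1·-10 + 0·-8 + -2·-3 + 1·3 = -1
  a_12 = 1·-1 + 0·-10 + -2·-8 + 1·-3 = 12
  a_13 = 1·12 + 0·-1 + -2·-10 + 1·-8 = 24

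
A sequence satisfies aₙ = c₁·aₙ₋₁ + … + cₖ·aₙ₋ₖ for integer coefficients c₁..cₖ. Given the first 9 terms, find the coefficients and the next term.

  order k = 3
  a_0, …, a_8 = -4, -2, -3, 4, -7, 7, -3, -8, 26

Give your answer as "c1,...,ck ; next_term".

-2,-1,1 ; -47

  a_3 = -2·-3 + -1·-2 + 1·-4 = 4
  a_4 = -2·4 + -1·-3 + 1·-2 = -7
  a_5 = -2·-7 + -1·4 + 1·-3 = 7
  a_6 = -2·7 + -1·-7 + 1·4 = -3
  a_7 = -2·-3 + -1·7 + 1·-7 = -8
  a_8 = -2·-8 + -1·-3 + 1·7 = 26
  a_9 = -2·26 + -1·-8 + 1·-3 = -47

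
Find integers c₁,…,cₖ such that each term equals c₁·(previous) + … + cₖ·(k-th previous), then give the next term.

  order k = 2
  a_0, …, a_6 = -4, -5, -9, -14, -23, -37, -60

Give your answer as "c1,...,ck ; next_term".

  a_2 = 1·-5 + 1·-4 = -9
  a_3 = 1·-9 + 1·-5 = -14
  a_4 = 1·-14 + 1·-9 = -23
  a_5 = 1·-23 + 1·-14 = -37
  a_6 = 1·-37 + 1·-23 = -60
  a_7 = 1·-60 + 1·-37 = -97

1,1 ; -97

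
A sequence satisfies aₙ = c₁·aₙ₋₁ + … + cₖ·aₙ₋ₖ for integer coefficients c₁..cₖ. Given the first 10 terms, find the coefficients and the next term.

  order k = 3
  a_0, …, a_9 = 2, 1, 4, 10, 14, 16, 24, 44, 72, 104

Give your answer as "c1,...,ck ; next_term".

  a_3 = 2·4 + -2·1 + 2·2 = 10
  a_4 = 2·10 + -2·4 + 2·1 = 14
  a_5 = 2·14 + -2·10 + 2·4 = 16
  a_6 = 2·16 + -2·14 + 2·10 = 24
  a_7 = 2·24 + -2·16 + 2·14 = 44
  a_8 = 2·44 + -2·24 + 2·16 = 72
  a_9 = 2·72 + -2·44 + 2·24 = 104
  a_10 = 2·104 + -2·72 + 2·44 = 152

2,-2,2 ; 152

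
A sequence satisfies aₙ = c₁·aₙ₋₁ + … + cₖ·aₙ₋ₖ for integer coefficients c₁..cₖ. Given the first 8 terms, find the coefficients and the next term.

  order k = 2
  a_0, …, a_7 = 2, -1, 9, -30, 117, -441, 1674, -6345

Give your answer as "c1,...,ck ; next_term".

  a_2 = -3·-1 + 3·2 = 9
  a_3 = -3·9 + 3·-1 = -30
  a_4 = -3·-30 + 3·9 = 117
  a_5 = -3·117 + 3·-30 = -441
  a_6 = -3·-441 + 3·117 = 1674
  a_7 = -3·1674 + 3·-441 = -6345
  a_8 = -3·-6345 + 3·1674 = 24057

-3,3 ; 24057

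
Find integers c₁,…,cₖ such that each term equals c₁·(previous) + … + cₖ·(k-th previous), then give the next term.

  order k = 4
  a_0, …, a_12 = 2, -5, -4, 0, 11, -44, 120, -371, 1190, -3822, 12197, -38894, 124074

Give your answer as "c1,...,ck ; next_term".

-3,0,-1,3 ; -395885

  a_4 = -3·0 + 0·-4 + -1·-5 + 3·2 = 11
  a_5 = -3·11 + 0·0 + -1·-4 + 3·-5 = -44
  a_6 = -3·-44 + 0·11 + -1·0 + 3·-4 = 120
  a_7 = -3·120 + 0·-44 + -1·11 + 3·0 = -371
  a_8 = -3·-371 + 0·120 + -1·-44 + 3·11 = 1190
  a_9 = -3·1190 + 0·-371 + -1·120 + 3·-44 = -3822
  a_10 = -3·-3822 + 0·1190 + -1·-371 + 3·120 = 12197
  a_11 = -3·12197 + 0·-3822 + -1·1190 + 3·-371 = -38894
  a_12 = -3·-38894 + 0·12197 + -1·-3822 + 3·1190 = 124074
  a_13 = -3·124074 + 0·-38894 + -1·12197 + 3·-3822 = -395885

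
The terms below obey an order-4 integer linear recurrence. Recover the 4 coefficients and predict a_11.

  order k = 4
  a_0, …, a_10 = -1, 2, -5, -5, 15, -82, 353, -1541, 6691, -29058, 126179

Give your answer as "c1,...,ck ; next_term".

-4,2,2,-1 ; -547909

  a_4 = -4·-5 + 2·-5 + 2·2 + -1·-1 = 15
  a_5 = -4·15 + 2·-5 + 2·-5 + -1·2 = -82
  a_6 = -4·-82 + 2·15 + 2·-5 + -1·-5 = 353
  a_7 = -4·353 + 2·-82 + 2·15 + -1·-5 = -1541
  a_8 = -4·-1541 + 2·353 + 2·-82 + -1·15 = 6691
  a_9 = -4·6691 + 2·-1541 + 2·353 + -1·-82 = -29058
  a_10 = -4·-29058 + 2·6691 + 2·-1541 + -1·353 = 126179
  a_11 = -4·126179 + 2·-29058 + 2·6691 + -1·-1541 = -547909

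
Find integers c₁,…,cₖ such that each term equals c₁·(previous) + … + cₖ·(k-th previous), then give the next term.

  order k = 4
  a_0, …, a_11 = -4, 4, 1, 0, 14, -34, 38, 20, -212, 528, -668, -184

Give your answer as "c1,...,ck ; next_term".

-2,-2,2,-2 ; 3184

  a_4 = -2·0 + -2·1 + 2·4 + -2·-4 = 14
  a_5 = -2·14 + -2·0 + 2·1 + -2·4 = -34
  a_6 = -2·-34 + -2·14 + 2·0 + -2·1 = 38
  a_7 = -2·38 + -2·-34 + 2·14 + -2·0 = 20
  a_8 = -2·20 + -2·38 + 2·-34 + -2·14 = -212
  a_9 = -2·-212 + -2·20 + 2·38 + -2·-34 = 528
  a_10 = -2·528 + -2·-212 + 2·20 + -2·38 = -668
  a_11 = -2·-668 + -2·528 + 2·-212 + -2·20 = -184
  a_12 = -2·-184 + -2·-668 + 2·528 + -2·-212 = 3184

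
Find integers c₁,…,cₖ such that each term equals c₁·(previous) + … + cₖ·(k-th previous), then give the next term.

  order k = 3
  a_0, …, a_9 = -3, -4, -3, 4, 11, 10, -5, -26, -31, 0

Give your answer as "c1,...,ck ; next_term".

1,-1,-1 ; 57

  a_3 = 1·-3 + -1·-4 + -1·-3 = 4
  a_4 = 1·4 + -1·-3 + -1·-4 = 11
  a_5 = 1·11 + -1·4 + -1·-3 = 10
  a_6 = 1·10 + -1·11 + -1·4 = -5
  a_7 = 1·-5 + -1·10 + -1·11 = -26
  a_8 = 1·-26 + -1·-5 + -1·10 = -31
  a_9 = 1·-31 + -1·-26 + -1·-5 = 0
  a_10 = 1·0 + -1·-31 + -1·-26 = 57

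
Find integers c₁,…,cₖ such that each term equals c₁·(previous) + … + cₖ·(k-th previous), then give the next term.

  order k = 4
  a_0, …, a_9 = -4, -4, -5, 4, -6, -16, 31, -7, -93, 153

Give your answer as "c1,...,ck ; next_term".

  a_4 = -1·4 + -2·-5 + 2·-4 + 1·-4 = -6
  a_5 = -1·-6 + -2·4 + 2·-5 + 1·-4 = -16
  a_6 = -1·-16 + -2·-6 + 2·4 + 1·-5 = 31
  a_7 = -1·31 + -2·-16 + 2·-6 + 1·4 = -7
  a_8 = -1·-7 + -2·31 + 2·-16 + 1·-6 = -93
  a_9 = -1·-93 + -2·-7 + 2·31 + 1·-16 = 153
  a_10 = -1·153 + -2·-93 + 2·-7 + 1·31 = 50

-1,-2,2,1 ; 50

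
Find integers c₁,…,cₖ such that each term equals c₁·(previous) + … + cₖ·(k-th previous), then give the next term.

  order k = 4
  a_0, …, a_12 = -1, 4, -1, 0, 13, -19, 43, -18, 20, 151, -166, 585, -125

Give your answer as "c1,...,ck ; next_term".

  a_4 = 0·0 + 3·-1 + 3·4 + -4·-1 = 13
  a_5 = 0·13 + 3·0 + 3·-1 + -4·4 = -19
  a_6 = 0·-19 + 3·13 + 3·0 + -4·-1 = 43
  a_7 = 0·43 + 3·-19 + 3·13 + -4·0 = -18
  a_8 = 0·-18 + 3·43 + 3·-19 + -4·13 = 20
  a_9 = 0·20 + 3·-18 + 3·43 + -4·-19 = 151
  a_10 = 0·151 + 3·20 + 3·-18 + -4·43 = -166
  a_11 = 0·-166 + 3·151 + 3·20 + -4·-18 = 585
  a_12 = 0·585 + 3·-166 + 3·151 + -4·20 = -125
  a_13 = 0·-125 + 3·585 + 3·-166 + -4·151 = 653

0,3,3,-4 ; 653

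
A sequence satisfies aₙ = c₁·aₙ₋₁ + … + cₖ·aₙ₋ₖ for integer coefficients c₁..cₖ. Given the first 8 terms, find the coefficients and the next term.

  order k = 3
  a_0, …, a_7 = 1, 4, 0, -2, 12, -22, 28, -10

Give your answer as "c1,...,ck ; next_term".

-2,-1,2 ; -52

  a_3 = -2·0 + -1·4 + 2·1 = -2
  a_4 = -2·-2 + -1·0 + 2·4 = 12
  a_5 = -2·12 + -1·-2 + 2·0 = -22
  a_6 = -2·-22 + -1·12 + 2·-2 = 28
  a_7 = -2·28 + -1·-22 + 2·12 = -10
  a_8 = -2·-10 + -1·28 + 2·-22 = -52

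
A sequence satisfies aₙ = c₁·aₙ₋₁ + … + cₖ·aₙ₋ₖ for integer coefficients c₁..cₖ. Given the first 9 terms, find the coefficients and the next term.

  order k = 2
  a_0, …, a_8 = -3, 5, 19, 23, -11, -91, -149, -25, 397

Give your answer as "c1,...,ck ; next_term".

2,-3 ; 869

  a_2 = 2·5 + -3·-3 = 19
  a_3 = 2·19 + -3·5 = 23
  a_4 = 2·23 + -3·19 = -11
  a_5 = 2·-11 + -3·23 = -91
  a_6 = 2·-91 + -3·-11 = -149
  a_7 = 2·-149 + -3·-91 = -25
  a_8 = 2·-25 + -3·-149 = 397
  a_9 = 2·397 + -3·-25 = 869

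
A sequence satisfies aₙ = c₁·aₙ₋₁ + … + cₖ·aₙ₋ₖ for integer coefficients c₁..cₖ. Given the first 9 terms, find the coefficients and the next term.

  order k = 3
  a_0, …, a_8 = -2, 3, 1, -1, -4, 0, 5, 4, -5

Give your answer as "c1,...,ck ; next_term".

0,-1,-1 ; -9

  a_3 = 0·1 + -1·3 + -1·-2 = -1
  a_4 = 0·-1 + -1·1 + -1·3 = -4
  a_5 = 0·-4 + -1·-1 + -1·1 = 0
  a_6 = 0·0 + -1·-4 + -1·-1 = 5
  a_7 = 0·5 + -1·0 + -1·-4 = 4
  a_8 = 0·4 + -1·5 + -1·0 = -5
  a_9 = 0·-5 + -1·4 + -1·5 = -9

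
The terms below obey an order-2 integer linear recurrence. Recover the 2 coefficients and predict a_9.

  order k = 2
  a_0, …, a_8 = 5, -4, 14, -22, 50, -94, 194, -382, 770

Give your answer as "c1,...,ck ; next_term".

-1,2 ; -1534

  a_2 = -1·-4 + 2·5 = 14
  a_3 = -1·14 + 2·-4 = -22
  a_4 = -1·-22 + 2·14 = 50
  a_5 = -1·50 + 2·-22 = -94
  a_6 = -1·-94 + 2·50 = 194
  a_7 = -1·194 + 2·-94 = -382
  a_8 = -1·-382 + 2·194 = 770
  a_9 = -1·770 + 2·-382 = -1534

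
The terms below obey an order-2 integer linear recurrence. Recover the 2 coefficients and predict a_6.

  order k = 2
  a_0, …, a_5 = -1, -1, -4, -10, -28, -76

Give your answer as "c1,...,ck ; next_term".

2,2 ; -208

  a_2 = 2·-1 + 2·-1 = -4
  a_3 = 2·-4 + 2·-1 = -10
  a_4 = 2·-10 + 2·-4 = -28
  a_5 = 2·-28 + 2·-10 = -76
  a_6 = 2·-76 + 2·-28 = -208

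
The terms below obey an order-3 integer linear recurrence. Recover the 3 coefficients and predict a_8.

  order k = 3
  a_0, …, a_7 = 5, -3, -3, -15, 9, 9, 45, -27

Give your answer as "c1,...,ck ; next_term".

  a_3 = 0·-3 + 0·-3 + -3·5 = -15
  a_4 = 0·-15 + 0·-3 + -3·-3 = 9
  a_5 = 0·9 + 0·-15 + -3·-3 = 9
  a_6 = 0·9 + 0·9 + -3·-15 = 45
  a_7 = 0·45 + 0·9 + -3·9 = -27
  a_8 = 0·-27 + 0·45 + -3·9 = -27

0,0,-3 ; -27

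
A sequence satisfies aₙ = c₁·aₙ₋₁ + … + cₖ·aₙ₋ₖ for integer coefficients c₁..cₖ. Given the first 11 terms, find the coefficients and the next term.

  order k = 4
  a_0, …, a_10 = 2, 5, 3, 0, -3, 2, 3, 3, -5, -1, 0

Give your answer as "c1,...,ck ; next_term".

0,0,-1,1 ; 8

  a_4 = 0·0 + 0·3 + -1·5 + 1·2 = -3
  a_5 = 0·-3 + 0·0 + -1·3 + 1·5 = 2
  a_6 = 0·2 + 0·-3 + -1·0 + 1·3 = 3
  a_7 = 0·3 + 0·2 + -1·-3 + 1·0 = 3
  a_8 = 0·3 + 0·3 + -1·2 + 1·-3 = -5
  a_9 = 0·-5 + 0·3 + -1·3 + 1·2 = -1
  a_10 = 0·-1 + 0·-5 + -1·3 + 1·3 = 0
  a_11 = 0·0 + 0·-1 + -1·-5 + 1·3 = 8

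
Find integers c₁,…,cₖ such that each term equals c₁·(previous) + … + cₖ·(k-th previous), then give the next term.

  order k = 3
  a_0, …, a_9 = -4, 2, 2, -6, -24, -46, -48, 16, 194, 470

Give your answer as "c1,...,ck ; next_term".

3,-4,1 ; 650

  a_3 = 3·2 + -4·2 + 1·-4 = -6
  a_4 = 3·-6 + -4·2 + 1·2 = -24
  a_5 = 3·-24 + -4·-6 + 1·2 = -46
  a_6 = 3·-46 + -4·-24 + 1·-6 = -48
  a_7 = 3·-48 + -4·-46 + 1·-24 = 16
  a_8 = 3·16 + -4·-48 + 1·-46 = 194
  a_9 = 3·194 + -4·16 + 1·-48 = 470
  a_10 = 3·470 + -4·194 + 1·16 = 650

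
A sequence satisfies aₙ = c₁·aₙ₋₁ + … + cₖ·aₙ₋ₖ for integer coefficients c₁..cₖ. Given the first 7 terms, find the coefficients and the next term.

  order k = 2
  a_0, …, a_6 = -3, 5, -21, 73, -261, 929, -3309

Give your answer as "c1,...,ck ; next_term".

-3,2 ; 11785

  a_2 = -3·5 + 2·-3 = -21
  a_3 = -3·-21 + 2·5 = 73
  a_4 = -3·73 + 2·-21 = -261
  a_5 = -3·-261 + 2·73 = 929
  a_6 = -3·929 + 2·-261 = -3309
  a_7 = -3·-3309 + 2·929 = 11785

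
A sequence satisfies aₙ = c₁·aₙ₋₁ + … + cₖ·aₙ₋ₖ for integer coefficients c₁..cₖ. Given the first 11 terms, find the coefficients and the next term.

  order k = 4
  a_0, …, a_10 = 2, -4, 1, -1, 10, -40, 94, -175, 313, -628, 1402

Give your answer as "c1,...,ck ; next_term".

  a_4 = -3·-1 + -3·1 + -1·-4 + 3·2 = 10
  a_5 = -3·10 + -3·-1 + -1·1 + 3·-4 = -40
  a_6 = -3·-40 + -3·10 + -1·-1 + 3·1 = 94
  a_7 = -3·94 + -3·-40 + -1·10 + 3·-1 = -175
  a_8 = -3·-175 + -3·94 + -1·-40 + 3·10 = 313
  a_9 = -3·313 + -3·-175 + -1·94 + 3·-40 = -628
  a_10 = -3·-628 + -3·313 + -1·-175 + 3·94 = 1402
  a_11 = -3·1402 + -3·-628 + -1·313 + 3·-175 = -3160

-3,-3,-1,3 ; -3160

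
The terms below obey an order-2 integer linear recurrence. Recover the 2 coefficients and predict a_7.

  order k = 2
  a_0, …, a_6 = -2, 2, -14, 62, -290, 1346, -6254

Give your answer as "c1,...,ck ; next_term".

  a_2 = -4·2 + 3·-2 = -14
  a_3 = -4·-14 + 3·2 = 62
  a_4 = -4·62 + 3·-14 = -290
  a_5 = -4·-290 + 3·62 = 1346
  a_6 = -4·1346 + 3·-290 = -6254
  a_7 = -4·-6254 + 3·1346 = 29054

-4,3 ; 29054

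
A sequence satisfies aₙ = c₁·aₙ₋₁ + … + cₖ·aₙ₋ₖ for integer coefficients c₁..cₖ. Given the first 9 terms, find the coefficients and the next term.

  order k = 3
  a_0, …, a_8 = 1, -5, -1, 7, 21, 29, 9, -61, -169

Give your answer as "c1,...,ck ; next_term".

2,-2,-1 ; -225

  a_3 = 2·-1 + -2·-5 + -1·1 = 7
  a_4 = 2·7 + -2·-1 + -1·-5 = 21
  a_5 = 2·21 + -2·7 + -1·-1 = 29
  a_6 = 2·29 + -2·21 + -1·7 = 9
  a_7 = 2·9 + -2·29 + -1·21 = -61
  a_8 = 2·-61 + -2·9 + -1·29 = -169
  a_9 = 2·-169 + -2·-61 + -1·9 = -225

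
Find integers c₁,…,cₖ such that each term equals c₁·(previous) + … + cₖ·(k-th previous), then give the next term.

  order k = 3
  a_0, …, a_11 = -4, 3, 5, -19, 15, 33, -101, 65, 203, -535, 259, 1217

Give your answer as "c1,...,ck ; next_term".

-1,-2,2 ; -2805

  a_3 = -1·5 + -2·3 + 2·-4 = -19
  a_4 = -1·-19 + -2·5 + 2·3 = 15
  a_5 = -1·15 + -2·-19 + 2·5 = 33
  a_6 = -1·33 + -2·15 + 2·-19 = -101
  a_7 = -1·-101 + -2·33 + 2·15 = 65
  a_8 = -1·65 + -2·-101 + 2·33 = 203
  a_9 = -1·203 + -2·65 + 2·-101 = -535
  a_10 = -1·-535 + -2·203 + 2·65 = 259
  a_11 = -1·259 + -2·-535 + 2·203 = 1217
  a_12 = -1·1217 + -2·259 + 2·-535 = -2805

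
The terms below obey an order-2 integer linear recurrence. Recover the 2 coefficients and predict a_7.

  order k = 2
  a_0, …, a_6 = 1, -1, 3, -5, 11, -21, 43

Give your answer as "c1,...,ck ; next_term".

-1,2 ; -85

  a_2 = -1·-1 + 2·1 = 3
  a_3 = -1·3 + 2·-1 = -5
  a_4 = -1·-5 + 2·3 = 11
  a_5 = -1·11 + 2·-5 = -21
  a_6 = -1·-21 + 2·11 = 43
  a_7 = -1·43 + 2·-21 = -85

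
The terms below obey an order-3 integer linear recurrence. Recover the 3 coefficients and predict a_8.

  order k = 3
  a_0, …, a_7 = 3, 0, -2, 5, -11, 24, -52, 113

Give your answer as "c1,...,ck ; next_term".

  a_3 = -1·-2 + 3·0 + 1·3 = 5
  a_4 = -1·5 + 3·-2 + 1·0 = -11
  a_5 = -1·-11 + 3·5 + 1·-2 = 24
  a_6 = -1·24 + 3·-11 + 1·5 = -52
  a_7 = -1·-52 + 3·24 + 1·-11 = 113
  a_8 = -1·113 + 3·-52 + 1·24 = -245

-1,3,1 ; -245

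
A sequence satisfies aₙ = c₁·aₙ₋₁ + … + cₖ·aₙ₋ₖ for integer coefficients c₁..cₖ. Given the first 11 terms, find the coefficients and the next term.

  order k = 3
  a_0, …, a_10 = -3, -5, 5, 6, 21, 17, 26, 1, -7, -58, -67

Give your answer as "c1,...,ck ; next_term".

1,1,-2 ; -111

  a_3 = 1·5 + 1·-5 + -2·-3 = 6
  a_4 = 1·6 + 1·5 + -2·-5 = 21
  a_5 = 1·21 + 1·6 + -2·5 = 17
  a_6 = 1·17 + 1·21 + -2·6 = 26
  a_7 = 1·26 + 1·17 + -2·21 = 1
  a_8 = 1·1 + 1·26 + -2·17 = -7
  a_9 = 1·-7 + 1·1 + -2·26 = -58
  a_10 = 1·-58 + 1·-7 + -2·1 = -67
  a_11 = 1·-67 + 1·-58 + -2·-7 = -111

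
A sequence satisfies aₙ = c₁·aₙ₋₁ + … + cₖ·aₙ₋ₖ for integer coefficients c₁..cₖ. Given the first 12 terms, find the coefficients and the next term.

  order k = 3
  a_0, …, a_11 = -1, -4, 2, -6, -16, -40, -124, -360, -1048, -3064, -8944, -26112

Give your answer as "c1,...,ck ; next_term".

2,2,2 ; -76240

  a_3 = 2·2 + 2·-4 + 2·-1 = -6
  a_4 = 2·-6 + 2·2 + 2·-4 = -16
  a_5 = 2·-16 + 2·-6 + 2·2 = -40
  a_6 = 2·-40 + 2·-16 + 2·-6 = -124
  a_7 = 2·-124 + 2·-40 + 2·-16 = -360
  a_8 = 2·-360 + 2·-124 + 2·-40 = -1048
  a_9 = 2·-1048 + 2·-360 + 2·-124 = -3064
  a_10 = 2·-3064 + 2·-1048 + 2·-360 = -8944
  a_11 = 2·-8944 + 2·-3064 + 2·-1048 = -26112
  a_12 = 2·-26112 + 2·-8944 + 2·-3064 = -76240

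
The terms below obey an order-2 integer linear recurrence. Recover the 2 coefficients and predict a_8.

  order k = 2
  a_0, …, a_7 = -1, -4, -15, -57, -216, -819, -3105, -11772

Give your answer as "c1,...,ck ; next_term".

  a_2 = 3·-4 + 3·-1 = -15
  a_3 = 3·-15 + 3·-4 = -57
  a_4 = 3·-57 + 3·-15 = -216
  a_5 = 3·-216 + 3·-57 = -819
  a_6 = 3·-819 + 3·-216 = -3105
  a_7 = 3·-3105 + 3·-819 = -11772
  a_8 = 3·-11772 + 3·-3105 = -44631

3,3 ; -44631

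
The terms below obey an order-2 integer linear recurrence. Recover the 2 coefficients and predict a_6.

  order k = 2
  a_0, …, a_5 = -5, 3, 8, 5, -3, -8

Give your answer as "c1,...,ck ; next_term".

  a_2 = 1·3 + -1·-5 = 8
  a_3 = 1·8 + -1·3 = 5
  a_4 = 1·5 + -1·8 = -3
  a_5 = 1·-3 + -1·5 = -8
  a_6 = 1·-8 + -1·-3 = -5

1,-1 ; -5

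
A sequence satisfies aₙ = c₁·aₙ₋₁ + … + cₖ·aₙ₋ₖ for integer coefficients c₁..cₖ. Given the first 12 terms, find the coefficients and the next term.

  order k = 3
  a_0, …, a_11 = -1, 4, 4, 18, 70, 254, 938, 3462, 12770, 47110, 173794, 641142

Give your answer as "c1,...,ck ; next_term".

  a_3 = 3·4 + 2·4 + 2·-1 = 18
  a_4 = 3·18 + 2·4 + 2·4 = 70
  a_5 = 3·70 + 2·18 + 2·4 = 254
  a_6 = 3·254 + 2·70 + 2·18 = 938
  a_7 = 3·938 + 2·254 + 2·70 = 3462
  a_8 = 3·3462 + 2·938 + 2·254 = 12770
  a_9 = 3·12770 + 2·3462 + 2·938 = 47110
  a_10 = 3·47110 + 2·12770 + 2·3462 = 173794
  a_11 = 3·173794 + 2·47110 + 2·12770 = 641142
  a_12 = 3·641142 + 2·173794 + 2·47110 = 2365234

3,2,2 ; 2365234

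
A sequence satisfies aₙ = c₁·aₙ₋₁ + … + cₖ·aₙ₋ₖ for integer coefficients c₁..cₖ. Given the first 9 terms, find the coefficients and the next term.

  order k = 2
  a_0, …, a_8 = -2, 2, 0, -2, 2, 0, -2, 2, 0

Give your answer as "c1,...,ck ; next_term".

  a_2 = -1·2 + -1·-2 = 0
  a_3 = -1·0 + -1·2 = -2
  a_4 = -1·-2 + -1·0 = 2
  a_5 = -1·2 + -1·-2 = 0
  a_6 = -1·0 + -1·2 = -2
  a_7 = -1·-2 + -1·0 = 2
  a_8 = -1·2 + -1·-2 = 0
  a_9 = -1·0 + -1·2 = -2

-1,-1 ; -2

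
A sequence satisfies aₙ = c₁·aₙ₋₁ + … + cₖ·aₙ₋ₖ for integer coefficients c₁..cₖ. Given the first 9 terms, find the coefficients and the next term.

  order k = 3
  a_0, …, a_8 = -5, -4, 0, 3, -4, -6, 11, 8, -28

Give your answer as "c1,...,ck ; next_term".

  a_3 = 0·0 + -2·-4 + 1·-5 = 3
  a_4 = 0·3 + -2·0 + 1·-4 = -4
  a_5 = 0·-4 + -2·3 + 1·0 = -6
  a_6 = 0·-6 + -2·-4 + 1·3 = 11
  a_7 = 0·11 + -2·-6 + 1·-4 = 8
  a_8 = 0·8 + -2·11 + 1·-6 = -28
  a_9 = 0·-28 + -2·8 + 1·11 = -5

0,-2,1 ; -5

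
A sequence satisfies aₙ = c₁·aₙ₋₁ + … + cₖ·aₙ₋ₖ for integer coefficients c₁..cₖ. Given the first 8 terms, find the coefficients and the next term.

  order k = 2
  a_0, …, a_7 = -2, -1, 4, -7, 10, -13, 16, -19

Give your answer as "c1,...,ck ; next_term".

  a_2 = -2·-1 + -1·-2 = 4
  a_3 = -2·4 + -1·-1 = -7
  a_4 = -2·-7 + -1·4 = 10
  a_5 = -2·10 + -1·-7 = -13
  a_6 = -2·-13 + -1·10 = 16
  a_7 = -2·16 + -1·-13 = -19
  a_8 = -2·-19 + -1·16 = 22

-2,-1 ; 22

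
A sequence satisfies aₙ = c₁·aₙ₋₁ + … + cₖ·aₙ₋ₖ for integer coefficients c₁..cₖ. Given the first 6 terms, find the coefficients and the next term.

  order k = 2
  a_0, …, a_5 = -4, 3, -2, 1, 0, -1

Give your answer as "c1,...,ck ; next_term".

-2,-1 ; 2

  a_2 = -2·3 + -1·-4 = -2
  a_3 = -2·-2 + -1·3 = 1
  a_4 = -2·1 + -1·-2 = 0
  a_5 = -2·0 + -1·1 = -1
  a_6 = -2·-1 + -1·0 = 2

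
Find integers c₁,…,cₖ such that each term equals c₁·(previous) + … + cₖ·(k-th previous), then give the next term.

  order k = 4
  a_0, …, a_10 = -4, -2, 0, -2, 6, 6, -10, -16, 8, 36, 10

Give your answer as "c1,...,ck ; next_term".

  a_4 = 0·-2 + -2·0 + -1·-2 + -1·-4 = 6
  a_5 = 0·6 + -2·-2 + -1·0 + -1·-2 = 6
  a_6 = 0·6 + -2·6 + -1·-2 + -1·0 = -10
  a_7 = 0·-10 + -2·6 + -1·6 + -1·-2 = -16
  a_8 = 0·-16 + -2·-10 + -1·6 + -1·6 = 8
  a_9 = 0·8 + -2·-16 + -1·-10 + -1·6 = 36
  a_10 = 0·36 + -2·8 + -1·-16 + -1·-10 = 10
  a_11 = 0·10 + -2·36 + -1·8 + -1·-16 = -64

0,-2,-1,-1 ; -64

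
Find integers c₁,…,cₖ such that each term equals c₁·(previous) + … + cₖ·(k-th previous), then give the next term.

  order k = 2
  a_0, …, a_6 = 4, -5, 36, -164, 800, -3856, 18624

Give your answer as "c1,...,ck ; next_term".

-4,4 ; -89920

  a_2 = -4·-5 + 4·4 = 36
  a_3 = -4·36 + 4·-5 = -164
  a_4 = -4·-164 + 4·36 = 800
  a_5 = -4·800 + 4·-164 = -3856
  a_6 = -4·-3856 + 4·800 = 18624
  a_7 = -4·18624 + 4·-3856 = -89920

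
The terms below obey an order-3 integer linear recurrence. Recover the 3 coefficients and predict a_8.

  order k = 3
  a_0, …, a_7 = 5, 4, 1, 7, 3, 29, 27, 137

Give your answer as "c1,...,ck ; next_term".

  a_3 = 1·1 + 4·4 + -2·5 = 7
  a_4 = 1·7 + 4·1 + -2·4 = 3
  a_5 = 1·3 + 4·7 + -2·1 = 29
  a_6 = 1·29 + 4·3 + -2·7 = 27
  a_7 = 1·27 + 4·29 + -2·3 = 137
  a_8 = 1·137 + 4·27 + -2·29 = 187

1,4,-2 ; 187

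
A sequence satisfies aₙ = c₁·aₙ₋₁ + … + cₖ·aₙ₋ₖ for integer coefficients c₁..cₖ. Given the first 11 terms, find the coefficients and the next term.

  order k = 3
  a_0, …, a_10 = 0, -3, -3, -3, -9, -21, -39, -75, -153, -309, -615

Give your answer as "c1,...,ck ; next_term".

  a_3 = 2·-3 + -1·-3 + 2·0 = -3
  a_4 = 2·-3 + -1·-3 + 2·-3 = -9
  a_5 = 2·-9 + -1·-3 + 2·-3 = -21
  a_6 = 2·-21 + -1·-9 + 2·-3 = -39
  a_7 = 2·-39 + -1·-21 + 2·-9 = -75
  a_8 = 2·-75 + -1·-39 + 2·-21 = -153
  a_9 = 2·-153 + -1·-75 + 2·-39 = -309
  a_10 = 2·-309 + -1·-153 + 2·-75 = -615
  a_11 = 2·-615 + -1·-309 + 2·-153 = -1227

2,-1,2 ; -1227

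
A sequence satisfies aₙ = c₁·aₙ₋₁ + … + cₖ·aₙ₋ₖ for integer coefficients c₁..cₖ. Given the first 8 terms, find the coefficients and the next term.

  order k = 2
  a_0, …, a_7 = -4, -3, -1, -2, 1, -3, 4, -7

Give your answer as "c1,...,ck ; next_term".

  a_2 = -1·-3 + 1·-4 = -1
  a_3 = -1·-1 + 1·-3 = -2
  a_4 = -1·-2 + 1·-1 = 1
  a_5 = -1·1 + 1·-2 = -3
  a_6 = -1·-3 + 1·1 = 4
  a_7 = -1·4 + 1·-3 = -7
  a_8 = -1·-7 + 1·4 = 11

-1,1 ; 11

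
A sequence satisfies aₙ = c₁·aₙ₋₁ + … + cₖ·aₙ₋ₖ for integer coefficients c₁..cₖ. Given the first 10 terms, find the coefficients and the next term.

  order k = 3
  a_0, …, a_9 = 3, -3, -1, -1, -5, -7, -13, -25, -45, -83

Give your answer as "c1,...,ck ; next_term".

1,1,1 ; -153

  a_3 = 1·-1 + 1·-3 + 1·3 = -1
  a_4 = 1·-1 + 1·-1 + 1·-3 = -5
  a_5 = 1·-5 + 1·-1 + 1·-1 = -7
  a_6 = 1·-7 + 1·-5 + 1·-1 = -13
  a_7 = 1·-13 + 1·-7 + 1·-5 = -25
  a_8 = 1·-25 + 1·-13 + 1·-7 = -45
  a_9 = 1·-45 + 1·-25 + 1·-13 = -83
  a_10 = 1·-83 + 1·-45 + 1·-25 = -153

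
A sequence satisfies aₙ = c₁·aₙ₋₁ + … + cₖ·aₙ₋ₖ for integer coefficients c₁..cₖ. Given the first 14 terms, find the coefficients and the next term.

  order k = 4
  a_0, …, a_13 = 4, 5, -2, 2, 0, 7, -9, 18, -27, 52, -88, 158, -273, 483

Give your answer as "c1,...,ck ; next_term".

  a_4 = -1·2 + 1·-2 + 0·5 + 1·4 = 0
  a_5 = -1·0 + 1·2 + 0·-2 + 1·5 = 7
  a_6 = -1·7 + 1·0 + 0·2 + 1·-2 = -9
  a_7 = -1·-9 + 1·7 + 0·0 + 1·2 = 18
  a_8 = -1·18 + 1·-9 + 0·7 + 1·0 = -27
  a_9 = -1·-27 + 1·18 + 0·-9 + 1·7 = 52
  a_10 = -1·52 + 1·-27 + 0·18 + 1·-9 = -88
  a_11 = -1·-88 + 1·52 + 0·-27 + 1·18 = 158
  a_12 = -1·158 + 1·-88 + 0·52 + 1·-27 = -273
  a_13 = -1·-273 + 1·158 + 0·-88 + 1·52 = 483
  a_14 = -1·483 + 1·-273 + 0·158 + 1·-88 = -844

-1,1,0,1 ; -844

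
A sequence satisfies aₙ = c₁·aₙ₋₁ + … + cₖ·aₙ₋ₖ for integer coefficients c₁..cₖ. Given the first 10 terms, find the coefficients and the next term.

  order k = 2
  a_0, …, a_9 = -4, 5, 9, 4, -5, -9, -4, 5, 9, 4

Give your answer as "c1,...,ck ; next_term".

  a_2 = 1·5 + -1·-4 = 9
  a_3 = 1·9 + -1·5 = 4
  a_4 = 1·4 + -1·9 = -5
  a_5 = 1·-5 + -1·4 = -9
  a_6 = 1·-9 + -1·-5 = -4
  a_7 = 1·-4 + -1·-9 = 5
  a_8 = 1·5 + -1·-4 = 9
  a_9 = 1·9 + -1·5 = 4
  a_10 = 1·4 + -1·9 = -5

1,-1 ; -5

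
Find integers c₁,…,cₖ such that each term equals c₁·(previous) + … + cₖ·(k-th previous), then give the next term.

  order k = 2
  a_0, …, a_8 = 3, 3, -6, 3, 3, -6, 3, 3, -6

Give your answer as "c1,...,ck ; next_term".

-1,-1 ; 3

  a_2 = -1·3 + -1·3 = -6
  a_3 = -1·-6 + -1·3 = 3
  a_4 = -1·3 + -1·-6 = 3
  a_5 = -1·3 + -1·3 = -6
  a_6 = -1·-6 + -1·3 = 3
  a_7 = -1·3 + -1·-6 = 3
  a_8 = -1·3 + -1·3 = -6
  a_9 = -1·-6 + -1·3 = 3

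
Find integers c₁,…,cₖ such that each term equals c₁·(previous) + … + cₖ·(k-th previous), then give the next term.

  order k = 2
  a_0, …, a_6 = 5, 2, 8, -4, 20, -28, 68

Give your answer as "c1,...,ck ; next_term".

  a_2 = -1·2 + 2·5 = 8
  a_3 = -1·8 + 2·2 = -4
  a_4 = -1·-4 + 2·8 = 20
  a_5 = -1·20 + 2·-4 = -28
  a_6 = -1·-28 + 2·20 = 68
  a_7 = -1·68 + 2·-28 = -124

-1,2 ; -124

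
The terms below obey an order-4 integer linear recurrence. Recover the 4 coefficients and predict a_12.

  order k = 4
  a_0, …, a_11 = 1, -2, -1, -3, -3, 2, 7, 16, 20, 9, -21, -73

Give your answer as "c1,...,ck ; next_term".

  a_4 = 1·-3 + 0·-1 + -1·-2 + -2·1 = -3
  a_5 = 1·-3 + 0·-3 + -1·-1 + -2·-2 = 2
  a_6 = 1·2 + 0·-3 + -1·-3 + -2·-1 = 7
  a_7 = 1·7 + 0·2 + -1·-3 + -2·-3 = 16
  a_8 = 1·16 + 0·7 + -1·2 + -2·-3 = 20
  a_9 = 1·20 + 0·16 + -1·7 + -2·2 = 9
  a_10 = 1·9 + 0·20 + -1·16 + -2·7 = -21
  a_11 = 1·-21 + 0·9 + -1·20 + -2·16 = -73
  a_12 = 1·-73 + 0·-21 + -1·9 + -2·20 = -122

1,0,-1,-2 ; -122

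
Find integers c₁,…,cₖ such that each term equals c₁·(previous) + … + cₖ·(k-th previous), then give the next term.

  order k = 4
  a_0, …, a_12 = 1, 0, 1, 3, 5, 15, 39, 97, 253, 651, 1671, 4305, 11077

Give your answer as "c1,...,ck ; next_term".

  a_4 = 2·3 + 1·1 + 2·0 + -2·1 = 5
  a_5 = 2·5 + 1·3 + 2·1 + -2·0 = 15
  a_6 = 2·15 + 1·5 + 2·3 + -2·1 = 39
  a_7 = 2·39 + 1·15 + 2·5 + -2·3 = 97
  a_8 = 2·97 + 1·39 + 2·15 + -2·5 = 253
  a_9 = 2·253 + 1·97 + 2·39 + -2·15 = 651
  a_10 = 2·651 + 1·253 + 2·97 + -2·39 = 1671
  a_11 = 2·1671 + 1·651 + 2·253 + -2·97 = 4305
  a_12 = 2·4305 + 1·1671 + 2·651 + -2·253 = 11077
  a_13 = 2·11077 + 1·4305 + 2·1671 + -2·651 = 28499

2,1,2,-2 ; 28499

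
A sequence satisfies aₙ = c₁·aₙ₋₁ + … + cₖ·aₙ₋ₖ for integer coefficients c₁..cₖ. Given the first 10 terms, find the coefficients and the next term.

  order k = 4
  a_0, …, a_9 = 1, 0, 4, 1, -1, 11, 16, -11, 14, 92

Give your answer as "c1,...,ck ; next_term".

0,-1,3,3 ; 1

  a_4 = 0·1 + -1·4 + 3·0 + 3·1 = -1
  a_5 = 0·-1 + -1·1 + 3·4 + 3·0 = 11
  a_6 = 0·11 + -1·-1 + 3·1 + 3·4 = 16
  a_7 = 0·16 + -1·11 + 3·-1 + 3·1 = -11
  a_8 = 0·-11 + -1·16 + 3·11 + 3·-1 = 14
  a_9 = 0·14 + -1·-11 + 3·16 + 3·11 = 92
  a_10 = 0·92 + -1·14 + 3·-11 + 3·16 = 1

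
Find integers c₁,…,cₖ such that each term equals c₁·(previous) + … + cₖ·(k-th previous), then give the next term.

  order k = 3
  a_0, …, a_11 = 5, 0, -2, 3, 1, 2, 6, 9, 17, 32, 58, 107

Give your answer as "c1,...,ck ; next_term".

  a_3 = 1·-2 + 1·0 + 1·5 = 3
  a_4 = 1·3 + 1·-2 + 1·0 = 1
  a_5 = 1·1 + 1·3 + 1·-2 = 2
  a_6 = 1·2 + 1·1 + 1·3 = 6
  a_7 = 1·6 + 1·2 + 1·1 = 9
  a_8 = 1·9 + 1·6 + 1·2 = 17
  a_9 = 1·17 + 1·9 + 1·6 = 32
  a_10 = 1·32 + 1·17 + 1·9 = 58
  a_11 = 1·58 + 1·32 + 1·17 = 107
  a_12 = 1·107 + 1·58 + 1·32 = 197

1,1,1 ; 197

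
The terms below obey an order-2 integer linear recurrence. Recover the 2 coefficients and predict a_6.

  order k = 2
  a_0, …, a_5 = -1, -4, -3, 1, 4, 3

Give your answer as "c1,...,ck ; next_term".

  a_2 = 1·-4 + -1·-1 = -3
  a_3 = 1·-3 + -1·-4 = 1
  a_4 = 1·1 + -1·-3 = 4
  a_5 = 1·4 + -1·1 = 3
  a_6 = 1·3 + -1·4 = -1

1,-1 ; -1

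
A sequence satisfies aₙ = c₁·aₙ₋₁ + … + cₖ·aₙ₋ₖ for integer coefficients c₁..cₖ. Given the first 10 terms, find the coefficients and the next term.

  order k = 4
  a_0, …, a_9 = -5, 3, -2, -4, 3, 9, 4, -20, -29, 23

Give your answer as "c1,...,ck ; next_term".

0,-2,-2,-1 ; 94

  a_4 = 0·-4 + -2·-2 + -2·3 + -1·-5 = 3
  a_5 = 0·3 + -2·-4 + -2·-2 + -1·3 = 9
  a_6 = 0·9 + -2·3 + -2·-4 + -1·-2 = 4
  a_7 = 0·4 + -2·9 + -2·3 + -1·-4 = -20
  a_8 = 0·-20 + -2·4 + -2·9 + -1·3 = -29
  a_9 = 0·-29 + -2·-20 + -2·4 + -1·9 = 23
  a_10 = 0·23 + -2·-29 + -2·-20 + -1·4 = 94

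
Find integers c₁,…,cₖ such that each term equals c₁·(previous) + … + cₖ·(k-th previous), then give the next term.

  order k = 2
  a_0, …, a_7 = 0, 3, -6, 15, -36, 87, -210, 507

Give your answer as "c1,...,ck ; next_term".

-2,1 ; -1224

  a_2 = -2·3 + 1·0 = -6
  a_3 = -2·-6 + 1·3 = 15
  a_4 = -2·15 + 1·-6 = -36
  a_5 = -2·-36 + 1·15 = 87
  a_6 = -2·87 + 1·-36 = -210
  a_7 = -2·-210 + 1·87 = 507
  a_8 = -2·507 + 1·-210 = -1224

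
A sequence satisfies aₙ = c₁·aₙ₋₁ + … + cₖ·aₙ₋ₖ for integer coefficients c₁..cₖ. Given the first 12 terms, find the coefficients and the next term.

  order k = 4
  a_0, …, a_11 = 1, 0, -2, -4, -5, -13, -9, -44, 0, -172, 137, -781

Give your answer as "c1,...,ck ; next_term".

-1,4,1,-1 ; 1157

  a_4 = -1·-4 + 4·-2 + 1·0 + -1·1 = -5
  a_5 = -1·-5 + 4·-4 + 1·-2 + -1·0 = -13
  a_6 = -1·-13 + 4·-5 + 1·-4 + -1·-2 = -9
  a_7 = -1·-9 + 4·-13 + 1·-5 + -1·-4 = -44
  a_8 = -1·-44 + 4·-9 + 1·-13 + -1·-5 = 0
  a_9 = -1·0 + 4·-44 + 1·-9 + -1·-13 = -172
  a_10 = -1·-172 + 4·0 + 1·-44 + -1·-9 = 137
  a_11 = -1·137 + 4·-172 + 1·0 + -1·-44 = -781
  a_12 = -1·-781 + 4·137 + 1·-172 + -1·0 = 1157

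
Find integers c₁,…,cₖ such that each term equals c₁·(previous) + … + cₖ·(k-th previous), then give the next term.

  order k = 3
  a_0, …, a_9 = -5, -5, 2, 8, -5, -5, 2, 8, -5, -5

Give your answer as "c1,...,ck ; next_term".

  a_3 = -1·2 + -1·-5 + -1·-5 = 8
  a_4 = -1·8 + -1·2 + -1·-5 = -5
  a_5 = -1·-5 + -1·8 + -1·2 = -5
  a_6 = -1·-5 + -1·-5 + -1·8 = 2
  a_7 = -1·2 + -1·-5 + -1·-5 = 8
  a_8 = -1·8 + -1·2 + -1·-5 = -5
  a_9 = -1·-5 + -1·8 + -1·2 = -5
  a_10 = -1·-5 + -1·-5 + -1·8 = 2

-1,-1,-1 ; 2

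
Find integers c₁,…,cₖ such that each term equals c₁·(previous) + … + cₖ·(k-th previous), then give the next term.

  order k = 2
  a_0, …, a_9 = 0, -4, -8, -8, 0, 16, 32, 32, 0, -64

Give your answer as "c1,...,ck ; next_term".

2,-2 ; -128

  a_2 = 2·-4 + -2·0 = -8
  a_3 = 2·-8 + -2·-4 = -8
  a_4 = 2·-8 + -2·-8 = 0
  a_5 = 2·0 + -2·-8 = 16
  a_6 = 2·16 + -2·0 = 32
  a_7 = 2·32 + -2·16 = 32
  a_8 = 2·32 + -2·32 = 0
  a_9 = 2·0 + -2·32 = -64
  a_10 = 2·-64 + -2·0 = -128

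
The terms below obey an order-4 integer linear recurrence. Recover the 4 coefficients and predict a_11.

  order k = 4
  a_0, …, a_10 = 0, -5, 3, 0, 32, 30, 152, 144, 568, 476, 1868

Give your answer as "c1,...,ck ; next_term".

  a_4 = 1·0 + 4·3 + -4·-5 + -2·0 = 32
  a_5 = 1·32 + 4·0 + -4·3 + -2·-5 = 30
  a_6 = 1·30 + 4·32 + -4·0 + -2·3 = 152
  a_7 = 1·152 + 4·30 + -4·32 + -2·0 = 144
  a_8 = 1·144 + 4·152 + -4·30 + -2·32 = 568
  a_9 = 1·568 + 4·144 + -4·152 + -2·30 = 476
  a_10 = 1·476 + 4·568 + -4·144 + -2·152 = 1868
  a_11 = 1·1868 + 4·476 + -4·568 + -2·144 = 1212

1,4,-4,-2 ; 1212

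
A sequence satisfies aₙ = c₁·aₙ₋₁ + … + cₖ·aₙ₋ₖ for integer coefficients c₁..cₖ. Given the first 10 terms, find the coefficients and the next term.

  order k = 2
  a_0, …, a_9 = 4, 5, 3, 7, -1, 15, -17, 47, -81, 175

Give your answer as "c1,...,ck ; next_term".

  a_2 = -1·5 + 2·4 = 3
  a_3 = -1·3 + 2·5 = 7
  a_4 = -1·7 + 2·3 = -1
  a_5 = -1·-1 + 2·7 = 15
  a_6 = -1·15 + 2·-1 = -17
  a_7 = -1·-17 + 2·15 = 47
  a_8 = -1·47 + 2·-17 = -81
  a_9 = -1·-81 + 2·47 = 175
  a_10 = -1·175 + 2·-81 = -337

-1,2 ; -337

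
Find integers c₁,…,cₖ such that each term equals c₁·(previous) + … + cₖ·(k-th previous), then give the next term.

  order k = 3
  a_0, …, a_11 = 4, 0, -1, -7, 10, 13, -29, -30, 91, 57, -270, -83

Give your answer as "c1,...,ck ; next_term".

-1,-3,-2 ; 779

  a_3 = -1·-1 + -3·0 + -2·4 = -7
  a_4 = -1·-7 + -3·-1 + -2·0 = 10
  a_5 = -1·10 + -3·-7 + -2·-1 = 13
  a_6 = -1·13 + -3·10 + -2·-7 = -29
  a_7 = -1·-29 + -3·13 + -2·10 = -30
  a_8 = -1·-30 + -3·-29 + -2·13 = 91
  a_9 = -1·91 + -3·-30 + -2·-29 = 57
  a_10 = -1·57 + -3·91 + -2·-30 = -270
  a_11 = -1·-270 + -3·57 + -2·91 = -83
  a_12 = -1·-83 + -3·-270 + -2·57 = 779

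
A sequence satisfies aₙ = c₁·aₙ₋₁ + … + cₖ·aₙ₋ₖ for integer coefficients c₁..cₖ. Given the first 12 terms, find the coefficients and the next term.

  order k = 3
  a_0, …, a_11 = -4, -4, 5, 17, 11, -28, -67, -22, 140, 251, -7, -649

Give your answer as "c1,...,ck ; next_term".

  a_3 = 1·5 + -2·-4 + -1·-4 = 17
  a_4 = 1·17 + -2·5 + -1·-4 = 11
  a_5 = 1·11 + -2·17 + -1·5 = -28
  a_6 = 1·-28 + -2·11 + -1·17 = -67
  a_7 = 1·-67 + -2·-28 + -1·11 = -22
  a_8 = 1·-22 + -2·-67 + -1·-28 = 140
  a_9 = 1·140 + -2·-22 + -1·-67 = 251
  a_10 = 1·251 + -2·140 + -1·-22 = -7
  a_11 = 1·-7 + -2·251 + -1·140 = -649
  a_12 = 1·-649 + -2·-7 + -1·251 = -886

1,-2,-1 ; -886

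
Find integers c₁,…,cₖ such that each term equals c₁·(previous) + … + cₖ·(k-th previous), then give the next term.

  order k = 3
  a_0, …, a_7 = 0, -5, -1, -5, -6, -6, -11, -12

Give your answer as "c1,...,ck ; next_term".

0,1,1 ; -17

  a_3 = 0·-1 + 1·-5 + 1·0 = -5
  a_4 = 0·-5 + 1·-1 + 1·-5 = -6
  a_5 = 0·-6 + 1·-5 + 1·-1 = -6
  a_6 = 0·-6 + 1·-6 + 1·-5 = -11
  a_7 = 0·-11 + 1·-6 + 1·-6 = -12
  a_8 = 0·-12 + 1·-11 + 1·-6 = -17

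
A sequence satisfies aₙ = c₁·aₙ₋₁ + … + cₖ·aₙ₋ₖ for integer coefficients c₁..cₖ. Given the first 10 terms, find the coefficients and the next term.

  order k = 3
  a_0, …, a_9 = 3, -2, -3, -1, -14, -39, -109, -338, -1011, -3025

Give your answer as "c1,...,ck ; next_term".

2,2,3 ; -9086

  a_3 = 2·-3 + 2·-2 + 3·3 = -1
  a_4 = 2·-1 + 2·-3 + 3·-2 = -14
  a_5 = 2·-14 + 2·-1 + 3·-3 = -39
  a_6 = 2·-39 + 2·-14 + 3·-1 = -109
  a_7 = 2·-109 + 2·-39 + 3·-14 = -338
  a_8 = 2·-338 + 2·-109 + 3·-39 = -1011
  a_9 = 2·-1011 + 2·-338 + 3·-109 = -3025
  a_10 = 2·-3025 + 2·-1011 + 3·-338 = -9086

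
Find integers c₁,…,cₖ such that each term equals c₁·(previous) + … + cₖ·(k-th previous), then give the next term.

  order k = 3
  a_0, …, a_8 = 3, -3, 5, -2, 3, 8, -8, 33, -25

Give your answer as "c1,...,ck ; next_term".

  a_3 = -1·5 + 2·-3 + 3·3 = -2
  a_4 = -1·-2 + 2·5 + 3·-3 = 3
  a_5 = -1·3 + 2·-2 + 3·5 = 8
  a_6 = -1·8 + 2·3 + 3·-2 = -8
  a_7 = -1·-8 + 2·8 + 3·3 = 33
  a_8 = -1·33 + 2·-8 + 3·8 = -25
  a_9 = -1·-25 + 2·33 + 3·-8 = 67

-1,2,3 ; 67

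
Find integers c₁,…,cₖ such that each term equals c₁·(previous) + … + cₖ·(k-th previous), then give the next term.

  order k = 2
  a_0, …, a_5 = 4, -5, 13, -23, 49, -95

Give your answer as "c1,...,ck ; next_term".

  a_2 = -1·-5 + 2·4 = 13
  a_3 = -1·13 + 2·-5 = -23
  a_4 = -1·-23 + 2·13 = 49
  a_5 = -1·49 + 2·-23 = -95
  a_6 = -1·-95 + 2·49 = 193

-1,2 ; 193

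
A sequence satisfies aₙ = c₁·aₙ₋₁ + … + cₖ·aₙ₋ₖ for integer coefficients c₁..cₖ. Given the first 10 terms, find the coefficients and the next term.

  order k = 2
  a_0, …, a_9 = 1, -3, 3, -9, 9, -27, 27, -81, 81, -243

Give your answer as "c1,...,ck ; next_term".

  a_2 = 0·-3 + 3·1 = 3
  a_3 = 0·3 + 3·-3 = -9
  a_4 = 0·-9 + 3·3 = 9
  a_5 = 0·9 + 3·-9 = -27
  a_6 = 0·-27 + 3·9 = 27
  a_7 = 0·27 + 3·-27 = -81
  a_8 = 0·-81 + 3·27 = 81
  a_9 = 0·81 + 3·-81 = -243
  a_10 = 0·-243 + 3·81 = 243

0,3 ; 243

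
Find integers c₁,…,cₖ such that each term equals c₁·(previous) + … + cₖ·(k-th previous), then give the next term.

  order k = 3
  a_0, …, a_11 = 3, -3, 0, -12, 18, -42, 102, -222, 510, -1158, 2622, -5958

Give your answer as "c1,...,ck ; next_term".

-1,2,-2 ; 13518

  a_3 = -1·0 + 2·-3 + -2·3 = -12
  a_4 = -1·-12 + 2·0 + -2·-3 = 18
  a_5 = -1·18 + 2·-12 + -2·0 = -42
  a_6 = -1·-42 + 2·18 + -2·-12 = 102
  a_7 = -1·102 + 2·-42 + -2·18 = -222
  a_8 = -1·-222 + 2·102 + -2·-42 = 510
  a_9 = -1·510 + 2·-222 + -2·102 = -1158
  a_10 = -1·-1158 + 2·510 + -2·-222 = 2622
  a_11 = -1·2622 + 2·-1158 + -2·510 = -5958
  a_12 = -1·-5958 + 2·2622 + -2·-1158 = 13518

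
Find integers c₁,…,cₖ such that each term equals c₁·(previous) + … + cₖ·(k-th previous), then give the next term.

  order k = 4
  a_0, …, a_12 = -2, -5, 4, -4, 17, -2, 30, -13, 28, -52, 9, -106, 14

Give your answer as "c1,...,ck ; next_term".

  a_4 = 0·-4 + 2·4 + -1·-5 + -2·-2 = 17
  a_5 = 0·17 + 2·-4 + -1·4 + -2·-5 = -2
  a_6 = 0·-2 + 2·17 + -1·-4 + -2·4 = 30
  a_7 = 0·30 + 2·-2 + -1·17 + -2·-4 = -13
  a_8 = 0·-13 + 2·30 + -1·-2 + -2·17 = 28
  a_9 = 0·28 + 2·-13 + -1·30 + -2·-2 = -52
  a_10 = 0·-52 + 2·28 + -1·-13 + -2·30 = 9
  a_11 = 0·9 + 2·-52 + -1·28 + -2·-13 = -106
  a_12 = 0·-106 + 2·9 + -1·-52 + -2·28 = 14
  a_13 = 0·14 + 2·-106 + -1·9 + -2·-52 = -117

0,2,-1,-2 ; -117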